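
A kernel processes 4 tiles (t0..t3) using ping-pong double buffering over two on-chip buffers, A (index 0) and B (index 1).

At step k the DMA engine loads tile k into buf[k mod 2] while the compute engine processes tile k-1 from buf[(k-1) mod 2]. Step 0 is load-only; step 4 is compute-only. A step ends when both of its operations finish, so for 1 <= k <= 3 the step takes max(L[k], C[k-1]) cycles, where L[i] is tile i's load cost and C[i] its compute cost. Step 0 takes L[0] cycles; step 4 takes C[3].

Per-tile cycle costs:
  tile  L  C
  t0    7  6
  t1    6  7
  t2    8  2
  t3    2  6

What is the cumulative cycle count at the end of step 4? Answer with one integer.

end_cycle[4] = 29

step 0: L[0]=7 → dur=7, Σ=7 | A=load:t0 B=idle [load-only]
step 1: L[1]=6 C[0]=6 → dur=6, Σ=13 | A=compute:t0 B=load:t1 [tied]
step 2: L[2]=8 C[1]=7 → dur=8, Σ=21 | A=load:t2 B=compute:t1 [load-bound]
step 3: L[3]=2 C[2]=2 → dur=2, Σ=23 | A=compute:t2 B=load:t3 [tied]
step 4: C[3]=6 → dur=6, Σ=29 | A=idle B=compute:t3 [compute-only]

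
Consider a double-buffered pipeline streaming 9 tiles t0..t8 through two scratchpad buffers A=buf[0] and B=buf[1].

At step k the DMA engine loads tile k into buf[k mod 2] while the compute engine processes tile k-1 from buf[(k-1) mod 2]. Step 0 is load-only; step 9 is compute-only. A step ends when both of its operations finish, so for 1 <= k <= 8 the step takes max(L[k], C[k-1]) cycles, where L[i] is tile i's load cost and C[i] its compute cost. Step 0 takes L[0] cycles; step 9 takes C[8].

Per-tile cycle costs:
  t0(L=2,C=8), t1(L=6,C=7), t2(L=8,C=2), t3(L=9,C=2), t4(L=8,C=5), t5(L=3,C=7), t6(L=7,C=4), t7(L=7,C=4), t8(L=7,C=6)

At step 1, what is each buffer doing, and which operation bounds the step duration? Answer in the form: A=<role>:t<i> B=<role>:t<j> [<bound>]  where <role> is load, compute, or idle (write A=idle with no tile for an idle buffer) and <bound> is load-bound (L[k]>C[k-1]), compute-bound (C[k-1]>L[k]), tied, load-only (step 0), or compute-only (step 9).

step 1: A=compute:t0 B=load:t1 [compute-bound]

[0] DMA t0→A (2c) ∥ CU idle ⇒ 2c, clock 2
[1] DMA t1→B (6c) ∥ CU A:t0 (8c) ⇒ 8c, clock 10
[2] DMA t2→A (8c) ∥ CU B:t1 (7c) ⇒ 8c, clock 18
[3] DMA t3→B (9c) ∥ CU A:t2 (2c) ⇒ 9c, clock 27
[4] DMA t4→A (8c) ∥ CU B:t3 (2c) ⇒ 8c, clock 35
[5] DMA t5→B (3c) ∥ CU A:t4 (5c) ⇒ 5c, clock 40
[6] DMA t6→A (7c) ∥ CU B:t5 (7c) ⇒ 7c, clock 47
[7] DMA t7→B (7c) ∥ CU A:t6 (4c) ⇒ 7c, clock 54
[8] DMA t8→A (7c) ∥ CU B:t7 (4c) ⇒ 7c, clock 61
[9] DMA idle ∥ CU A:t8 (6c) ⇒ 6c, clock 67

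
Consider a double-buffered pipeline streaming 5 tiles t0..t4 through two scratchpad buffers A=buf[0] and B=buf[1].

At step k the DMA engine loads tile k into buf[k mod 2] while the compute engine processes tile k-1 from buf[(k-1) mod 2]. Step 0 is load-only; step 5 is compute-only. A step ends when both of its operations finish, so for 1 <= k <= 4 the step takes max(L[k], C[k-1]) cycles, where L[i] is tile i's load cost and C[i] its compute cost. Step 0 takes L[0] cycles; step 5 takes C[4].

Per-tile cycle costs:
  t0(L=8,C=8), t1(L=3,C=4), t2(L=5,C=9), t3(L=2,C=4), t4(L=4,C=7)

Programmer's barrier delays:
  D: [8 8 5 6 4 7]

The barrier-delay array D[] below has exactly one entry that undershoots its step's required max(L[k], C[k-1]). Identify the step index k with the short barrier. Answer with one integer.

[0] required=L[0]=8=8 vs D=8 ok
[1] required=max(L[1]=3,C[0]=8)=8 vs D=8 ok
[2] required=max(L[2]=5,C[1]=4)=5 vs D=5 ok
[3] required=max(L[3]=2,C[2]=9)=9 vs D=6 SHORT
[4] required=max(L[4]=4,C[3]=4)=4 vs D=4 ok
[5] required=C[4]=7=7 vs D=7 ok

hazard at step 3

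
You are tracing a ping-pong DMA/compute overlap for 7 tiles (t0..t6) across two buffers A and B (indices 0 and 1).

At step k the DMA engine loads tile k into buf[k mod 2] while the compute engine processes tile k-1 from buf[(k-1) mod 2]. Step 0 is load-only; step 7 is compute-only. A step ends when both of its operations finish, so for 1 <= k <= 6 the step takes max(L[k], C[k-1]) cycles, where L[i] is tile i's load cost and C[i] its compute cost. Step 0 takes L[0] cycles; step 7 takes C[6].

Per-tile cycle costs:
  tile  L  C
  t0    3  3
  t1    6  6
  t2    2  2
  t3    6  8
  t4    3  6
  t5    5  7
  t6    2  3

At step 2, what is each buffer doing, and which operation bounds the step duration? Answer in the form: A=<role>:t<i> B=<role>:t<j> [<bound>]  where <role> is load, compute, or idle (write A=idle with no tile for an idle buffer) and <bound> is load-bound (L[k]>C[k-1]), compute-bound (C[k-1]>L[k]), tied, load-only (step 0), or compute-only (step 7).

k=0 load=t0/3c comp=- wait=3 total=3
k=1 load=t1/6c comp=t0/3c wait=6 total=9
k=2 load=t2/2c comp=t1/6c wait=6 total=15
k=3 load=t3/6c comp=t2/2c wait=6 total=21
k=4 load=t4/3c comp=t3/8c wait=8 total=29
k=5 load=t5/5c comp=t4/6c wait=6 total=35
k=6 load=t6/2c comp=t5/7c wait=7 total=42
k=7 load=- comp=t6/3c wait=3 total=45

step 2: A=load:t2 B=compute:t1 [compute-bound]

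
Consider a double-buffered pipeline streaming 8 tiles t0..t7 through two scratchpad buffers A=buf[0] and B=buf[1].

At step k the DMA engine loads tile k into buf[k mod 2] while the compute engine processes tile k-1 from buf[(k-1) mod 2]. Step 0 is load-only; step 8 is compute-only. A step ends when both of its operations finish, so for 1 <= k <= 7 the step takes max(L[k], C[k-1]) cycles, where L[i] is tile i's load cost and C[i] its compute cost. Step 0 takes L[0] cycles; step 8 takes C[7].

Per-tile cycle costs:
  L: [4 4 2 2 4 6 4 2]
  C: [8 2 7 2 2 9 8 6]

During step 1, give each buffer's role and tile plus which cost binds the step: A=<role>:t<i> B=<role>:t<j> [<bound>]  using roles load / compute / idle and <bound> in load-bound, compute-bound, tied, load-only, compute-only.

step 1: A=compute:t0 B=load:t1 [compute-bound]

  0. 4=4c; end=4; A:t0 B:-
  1. max(4,8)=8c; end=12; A:t0 B:t1
  2. max(2,2)=2c; end=14; A:t2 B:t1
  3. max(2,7)=7c; end=21; A:t2 B:t3
  4. max(4,2)=4c; end=25; A:t4 B:t3
  5. max(6,2)=6c; end=31; A:t4 B:t5
  6. max(4,9)=9c; end=40; A:t6 B:t5
  7. max(2,8)=8c; end=48; A:t6 B:t7
  8. 6=6c; end=54; A:t6 B:t7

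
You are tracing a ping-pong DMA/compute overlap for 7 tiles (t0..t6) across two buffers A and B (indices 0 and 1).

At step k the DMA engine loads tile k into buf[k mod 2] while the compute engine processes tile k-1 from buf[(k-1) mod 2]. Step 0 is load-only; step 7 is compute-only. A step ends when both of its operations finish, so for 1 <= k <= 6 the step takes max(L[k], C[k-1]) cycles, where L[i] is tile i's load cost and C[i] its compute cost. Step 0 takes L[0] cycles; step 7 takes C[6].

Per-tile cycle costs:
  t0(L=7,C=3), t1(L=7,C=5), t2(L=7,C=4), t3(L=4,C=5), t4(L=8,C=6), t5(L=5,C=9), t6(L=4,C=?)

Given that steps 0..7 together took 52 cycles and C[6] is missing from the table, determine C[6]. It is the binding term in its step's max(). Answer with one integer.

step 0: dur = L[0]=7 = 7
step 1: dur = max(L[1]=7, C[0]=3) = 7
step 2: dur = max(L[2]=7, C[1]=5) = 7
step 3: dur = max(L[3]=4, C[2]=4) = 4
step 4: dur = max(L[4]=8, C[3]=5) = 8
step 5: dur = max(L[5]=5, C[4]=6) = 6
step 6: dur = max(L[6]=4, C[5]=9) = 9
step 7: dur = C[6]=? = C[6]  (unknown; binding)
sum of known step durations = 48
dur[7] = total - known = 52 - 48 = 4
C[6] is the binding max in step 7, so C[6] = dur[7] = 4

C[6] = 4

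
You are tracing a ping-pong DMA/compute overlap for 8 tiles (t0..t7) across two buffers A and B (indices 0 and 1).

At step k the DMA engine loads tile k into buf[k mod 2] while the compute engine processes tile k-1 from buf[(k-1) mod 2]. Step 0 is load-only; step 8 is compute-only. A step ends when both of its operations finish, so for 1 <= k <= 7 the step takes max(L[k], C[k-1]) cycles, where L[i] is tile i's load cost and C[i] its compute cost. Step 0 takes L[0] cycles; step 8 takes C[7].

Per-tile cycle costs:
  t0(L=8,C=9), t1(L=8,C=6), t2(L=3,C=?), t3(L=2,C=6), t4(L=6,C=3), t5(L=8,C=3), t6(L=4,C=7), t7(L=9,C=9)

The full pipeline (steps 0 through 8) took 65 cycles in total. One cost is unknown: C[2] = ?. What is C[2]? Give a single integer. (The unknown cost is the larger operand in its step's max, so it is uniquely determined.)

step 0 = dur = L[0]=8 = 8
step 1 = dur = max(L[1]=8, C[0]=9) = 9
step 2 = dur = max(L[2]=3, C[1]=6) = 6
step 3 = dur = max(L[3]=2, C[2]=?) = C[2]  (unknown; binding)
step 4 = dur = max(L[4]=6, C[3]=6) = 6
step 5 = dur = max(L[5]=8, C[4]=3) = 8
step 6 = dur = max(L[6]=4, C[5]=3) = 4
step 7 = dur = max(L[7]=9, C[6]=7) = 9
step 8 = dur = C[7]=9 = 9
sum of known step durations = 59
dur[3] = total - known = 65 - 59 = 6
C[2] is the binding max in step 3, so C[2] = dur[3] = 6

C[2] = 6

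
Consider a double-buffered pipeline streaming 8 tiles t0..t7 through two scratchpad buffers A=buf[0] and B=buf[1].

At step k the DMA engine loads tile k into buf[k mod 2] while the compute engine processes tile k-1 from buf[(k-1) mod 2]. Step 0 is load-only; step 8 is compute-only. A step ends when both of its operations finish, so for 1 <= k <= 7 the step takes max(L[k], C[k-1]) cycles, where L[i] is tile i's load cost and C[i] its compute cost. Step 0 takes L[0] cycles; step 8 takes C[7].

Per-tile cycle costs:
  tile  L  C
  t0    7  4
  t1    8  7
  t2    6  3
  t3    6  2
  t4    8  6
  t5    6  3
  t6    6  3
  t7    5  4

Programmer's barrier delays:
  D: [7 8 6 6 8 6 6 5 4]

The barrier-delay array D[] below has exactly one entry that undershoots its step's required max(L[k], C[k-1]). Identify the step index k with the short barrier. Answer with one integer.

hazard at step 2

[0] required=L[0]=7=7 vs D=7 ok
[1] required=max(L[1]=8,C[0]=4)=8 vs D=8 ok
[2] required=max(L[2]=6,C[1]=7)=7 vs D=6 SHORT
[3] required=max(L[3]=6,C[2]=3)=6 vs D=6 ok
[4] required=max(L[4]=8,C[3]=2)=8 vs D=8 ok
[5] required=max(L[5]=6,C[4]=6)=6 vs D=6 ok
[6] required=max(L[6]=6,C[5]=3)=6 vs D=6 ok
[7] required=max(L[7]=5,C[6]=3)=5 vs D=5 ok
[8] required=C[7]=4=4 vs D=4 ok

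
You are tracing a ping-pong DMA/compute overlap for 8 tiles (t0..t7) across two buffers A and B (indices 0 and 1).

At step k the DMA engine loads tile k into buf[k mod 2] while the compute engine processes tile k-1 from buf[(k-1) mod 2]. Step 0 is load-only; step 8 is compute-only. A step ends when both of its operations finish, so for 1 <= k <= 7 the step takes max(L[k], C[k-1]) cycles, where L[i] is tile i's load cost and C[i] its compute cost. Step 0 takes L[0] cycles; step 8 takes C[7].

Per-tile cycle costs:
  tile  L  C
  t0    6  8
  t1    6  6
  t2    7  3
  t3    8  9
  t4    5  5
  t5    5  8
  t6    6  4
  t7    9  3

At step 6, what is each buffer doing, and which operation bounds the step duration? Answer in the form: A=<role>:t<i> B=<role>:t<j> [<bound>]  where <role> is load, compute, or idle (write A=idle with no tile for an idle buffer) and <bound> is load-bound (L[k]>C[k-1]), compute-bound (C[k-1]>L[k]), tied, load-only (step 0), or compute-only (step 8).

step 6: A=load:t6 B=compute:t5 [compute-bound]

k=0 load=t0/6c comp=- wait=6 total=6
k=1 load=t1/6c comp=t0/8c wait=8 total=14
k=2 load=t2/7c comp=t1/6c wait=7 total=21
k=3 load=t3/8c comp=t2/3c wait=8 total=29
k=4 load=t4/5c comp=t3/9c wait=9 total=38
k=5 load=t5/5c comp=t4/5c wait=5 total=43
k=6 load=t6/6c comp=t5/8c wait=8 total=51
k=7 load=t7/9c comp=t6/4c wait=9 total=60
k=8 load=- comp=t7/3c wait=3 total=63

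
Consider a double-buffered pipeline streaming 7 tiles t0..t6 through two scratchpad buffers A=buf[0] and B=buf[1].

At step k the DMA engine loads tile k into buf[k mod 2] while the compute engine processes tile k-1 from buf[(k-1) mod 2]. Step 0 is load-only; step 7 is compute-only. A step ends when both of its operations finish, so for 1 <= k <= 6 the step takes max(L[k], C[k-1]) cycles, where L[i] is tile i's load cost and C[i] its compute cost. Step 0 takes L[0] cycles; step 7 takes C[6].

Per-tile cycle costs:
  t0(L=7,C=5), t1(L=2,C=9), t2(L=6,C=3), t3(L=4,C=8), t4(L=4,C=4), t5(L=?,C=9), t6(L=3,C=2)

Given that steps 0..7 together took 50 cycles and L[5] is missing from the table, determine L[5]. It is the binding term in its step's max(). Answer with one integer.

step 0: dur = L[0]=7 = 7
step 1: dur = max(L[1]=2, C[0]=5) = 5
step 2: dur = max(L[2]=6, C[1]=9) = 9
step 3: dur = max(L[3]=4, C[2]=3) = 4
step 4: dur = max(L[4]=4, C[3]=8) = 8
step 5: dur = max(L[5]=?, C[4]=4) = L[5]  (unknown; binding)
step 6: dur = max(L[6]=3, C[5]=9) = 9
step 7: dur = C[6]=2 = 2
sum of known step durations = 44
dur[5] = total - known = 50 - 44 = 6
L[5] is the binding max in step 5, so L[5] = dur[5] = 6

L[5] = 6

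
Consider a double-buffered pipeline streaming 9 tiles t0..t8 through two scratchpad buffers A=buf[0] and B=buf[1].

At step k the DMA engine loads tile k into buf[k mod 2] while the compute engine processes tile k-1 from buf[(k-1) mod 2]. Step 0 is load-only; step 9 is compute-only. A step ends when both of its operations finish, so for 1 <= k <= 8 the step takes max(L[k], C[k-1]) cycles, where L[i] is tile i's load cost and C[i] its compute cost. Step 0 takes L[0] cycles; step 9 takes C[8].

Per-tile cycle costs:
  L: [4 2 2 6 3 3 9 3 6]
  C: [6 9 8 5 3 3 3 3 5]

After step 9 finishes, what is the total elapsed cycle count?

step 0: L[0]=4 → dur=4, Σ=4 | A=load:t0 B=idle [load-only]
step 1: L[1]=2 C[0]=6 → dur=6, Σ=10 | A=compute:t0 B=load:t1 [compute-bound]
step 2: L[2]=2 C[1]=9 → dur=9, Σ=19 | A=load:t2 B=compute:t1 [compute-bound]
step 3: L[3]=6 C[2]=8 → dur=8, Σ=27 | A=compute:t2 B=load:t3 [compute-bound]
step 4: L[4]=3 C[3]=5 → dur=5, Σ=32 | A=load:t4 B=compute:t3 [compute-bound]
step 5: L[5]=3 C[4]=3 → dur=3, Σ=35 | A=compute:t4 B=load:t5 [tied]
step 6: L[6]=9 C[5]=3 → dur=9, Σ=44 | A=load:t6 B=compute:t5 [load-bound]
step 7: L[7]=3 C[6]=3 → dur=3, Σ=47 | A=compute:t6 B=load:t7 [tied]
step 8: L[8]=6 C[7]=3 → dur=6, Σ=53 | A=load:t8 B=compute:t7 [load-bound]
step 9: C[8]=5 → dur=5, Σ=58 | A=compute:t8 B=idle [compute-only]

end_cycle[9] = 58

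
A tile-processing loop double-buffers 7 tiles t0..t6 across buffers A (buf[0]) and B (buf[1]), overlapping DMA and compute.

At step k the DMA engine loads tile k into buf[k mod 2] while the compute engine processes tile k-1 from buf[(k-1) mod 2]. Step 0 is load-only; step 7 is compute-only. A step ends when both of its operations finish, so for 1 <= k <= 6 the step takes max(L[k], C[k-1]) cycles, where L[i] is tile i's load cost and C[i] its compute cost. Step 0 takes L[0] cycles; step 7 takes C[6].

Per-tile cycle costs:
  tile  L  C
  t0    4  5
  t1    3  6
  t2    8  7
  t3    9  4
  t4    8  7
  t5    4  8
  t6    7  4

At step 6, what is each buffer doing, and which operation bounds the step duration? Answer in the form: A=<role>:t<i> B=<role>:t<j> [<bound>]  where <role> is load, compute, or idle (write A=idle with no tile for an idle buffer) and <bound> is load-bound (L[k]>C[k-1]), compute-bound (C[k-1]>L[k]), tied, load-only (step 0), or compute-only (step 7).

k=0 load=t0/4c comp=- wait=4 total=4
k=1 load=t1/3c comp=t0/5c wait=5 total=9
k=2 load=t2/8c comp=t1/6c wait=8 total=17
k=3 load=t3/9c comp=t2/7c wait=9 total=26
k=4 load=t4/8c comp=t3/4c wait=8 total=34
k=5 load=t5/4c comp=t4/7c wait=7 total=41
k=6 load=t6/7c comp=t5/8c wait=8 total=49
k=7 load=- comp=t6/4c wait=4 total=53

step 6: A=load:t6 B=compute:t5 [compute-bound]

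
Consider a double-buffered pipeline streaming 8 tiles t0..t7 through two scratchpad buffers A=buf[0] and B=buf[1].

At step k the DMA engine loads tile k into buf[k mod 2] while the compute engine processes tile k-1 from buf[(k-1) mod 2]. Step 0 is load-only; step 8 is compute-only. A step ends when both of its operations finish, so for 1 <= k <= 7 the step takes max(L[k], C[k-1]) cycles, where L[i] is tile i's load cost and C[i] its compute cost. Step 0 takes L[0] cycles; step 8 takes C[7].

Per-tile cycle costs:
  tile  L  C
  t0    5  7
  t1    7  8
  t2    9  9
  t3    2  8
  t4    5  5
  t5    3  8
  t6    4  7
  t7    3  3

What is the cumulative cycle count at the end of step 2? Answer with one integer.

  0. 5=5c; end=5; A:t0 B:-
  1. max(7,7)=7c; end=12; A:t0 B:t1
  2. max(9,8)=9c; end=21; A:t2 B:t1
  3. max(2,9)=9c; end=30; A:t2 B:t3
  4. max(5,8)=8c; end=38; A:t4 B:t3
  5. max(3,5)=5c; end=43; A:t4 B:t5
  6. max(4,8)=8c; end=51; A:t6 B:t5
  7. max(3,7)=7c; end=58; A:t6 B:t7
  8. 3=3c; end=61; A:t6 B:t7

end_cycle[2] = 21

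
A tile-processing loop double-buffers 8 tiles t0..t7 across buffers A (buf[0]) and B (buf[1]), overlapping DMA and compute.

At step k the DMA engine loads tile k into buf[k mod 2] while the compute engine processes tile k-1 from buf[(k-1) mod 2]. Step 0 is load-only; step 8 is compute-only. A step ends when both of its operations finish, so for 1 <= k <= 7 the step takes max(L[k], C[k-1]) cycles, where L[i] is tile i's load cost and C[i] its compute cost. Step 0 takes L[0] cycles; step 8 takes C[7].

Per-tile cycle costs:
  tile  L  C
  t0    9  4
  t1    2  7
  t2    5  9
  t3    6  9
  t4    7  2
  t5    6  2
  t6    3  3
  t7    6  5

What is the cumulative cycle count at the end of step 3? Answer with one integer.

end_cycle[3] = 29

[0] DMA t0→A (9c) ∥ CU idle ⇒ 9c, clock 9
[1] DMA t1→B (2c) ∥ CU A:t0 (4c) ⇒ 4c, clock 13
[2] DMA t2→A (5c) ∥ CU B:t1 (7c) ⇒ 7c, clock 20
[3] DMA t3→B (6c) ∥ CU A:t2 (9c) ⇒ 9c, clock 29
[4] DMA t4→A (7c) ∥ CU B:t3 (9c) ⇒ 9c, clock 38
[5] DMA t5→B (6c) ∥ CU A:t4 (2c) ⇒ 6c, clock 44
[6] DMA t6→A (3c) ∥ CU B:t5 (2c) ⇒ 3c, clock 47
[7] DMA t7→B (6c) ∥ CU A:t6 (3c) ⇒ 6c, clock 53
[8] DMA idle ∥ CU B:t7 (5c) ⇒ 5c, clock 58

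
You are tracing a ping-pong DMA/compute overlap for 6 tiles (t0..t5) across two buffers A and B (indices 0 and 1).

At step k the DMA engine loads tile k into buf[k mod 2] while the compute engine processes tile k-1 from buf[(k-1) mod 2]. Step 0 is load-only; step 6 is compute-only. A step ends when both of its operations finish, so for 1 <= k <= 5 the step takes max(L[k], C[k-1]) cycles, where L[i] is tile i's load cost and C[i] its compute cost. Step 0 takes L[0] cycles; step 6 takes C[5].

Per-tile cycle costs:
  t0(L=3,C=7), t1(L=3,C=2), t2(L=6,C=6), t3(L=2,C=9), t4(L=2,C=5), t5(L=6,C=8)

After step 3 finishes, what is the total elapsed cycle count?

end_cycle[3] = 22

k=0 load=t0/3c comp=- wait=3 total=3
k=1 load=t1/3c comp=t0/7c wait=7 total=10
k=2 load=t2/6c comp=t1/2c wait=6 total=16
k=3 load=t3/2c comp=t2/6c wait=6 total=22
k=4 load=t4/2c comp=t3/9c wait=9 total=31
k=5 load=t5/6c comp=t4/5c wait=6 total=37
k=6 load=- comp=t5/8c wait=8 total=45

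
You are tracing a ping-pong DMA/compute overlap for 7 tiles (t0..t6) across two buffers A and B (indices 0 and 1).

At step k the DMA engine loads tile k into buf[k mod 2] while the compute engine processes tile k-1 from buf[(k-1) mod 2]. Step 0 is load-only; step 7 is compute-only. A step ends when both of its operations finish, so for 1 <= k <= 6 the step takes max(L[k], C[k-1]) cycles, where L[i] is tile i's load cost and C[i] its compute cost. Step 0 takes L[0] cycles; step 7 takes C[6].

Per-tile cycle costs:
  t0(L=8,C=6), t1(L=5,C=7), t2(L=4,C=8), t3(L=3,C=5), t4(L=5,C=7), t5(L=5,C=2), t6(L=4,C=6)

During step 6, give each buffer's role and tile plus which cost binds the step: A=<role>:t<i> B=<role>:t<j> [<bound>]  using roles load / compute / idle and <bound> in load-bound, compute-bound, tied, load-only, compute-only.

step 6: A=load:t6 B=compute:t5 [load-bound]

k=0 load=t0/8c comp=- wait=8 total=8
k=1 load=t1/5c comp=t0/6c wait=6 total=14
k=2 load=t2/4c comp=t1/7c wait=7 total=21
k=3 load=t3/3c comp=t2/8c wait=8 total=29
k=4 load=t4/5c comp=t3/5c wait=5 total=34
k=5 load=t5/5c comp=t4/7c wait=7 total=41
k=6 load=t6/4c comp=t5/2c wait=4 total=45
k=7 load=- comp=t6/6c wait=6 total=51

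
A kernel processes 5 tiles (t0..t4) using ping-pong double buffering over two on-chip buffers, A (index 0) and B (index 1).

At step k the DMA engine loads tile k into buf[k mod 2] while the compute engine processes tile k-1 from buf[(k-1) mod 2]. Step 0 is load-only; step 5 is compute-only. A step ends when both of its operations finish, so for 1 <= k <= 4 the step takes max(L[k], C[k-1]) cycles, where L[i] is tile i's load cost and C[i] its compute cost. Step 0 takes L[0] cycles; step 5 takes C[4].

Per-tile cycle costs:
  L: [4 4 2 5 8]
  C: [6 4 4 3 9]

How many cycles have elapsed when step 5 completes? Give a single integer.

step 0: L[0]=4 → dur=4, Σ=4 | A=load:t0 B=idle [load-only]
step 1: L[1]=4 C[0]=6 → dur=6, Σ=10 | A=compute:t0 B=load:t1 [compute-bound]
step 2: L[2]=2 C[1]=4 → dur=4, Σ=14 | A=load:t2 B=compute:t1 [compute-bound]
step 3: L[3]=5 C[2]=4 → dur=5, Σ=19 | A=compute:t2 B=load:t3 [load-bound]
step 4: L[4]=8 C[3]=3 → dur=8, Σ=27 | A=load:t4 B=compute:t3 [load-bound]
step 5: C[4]=9 → dur=9, Σ=36 | A=compute:t4 B=idle [compute-only]

end_cycle[5] = 36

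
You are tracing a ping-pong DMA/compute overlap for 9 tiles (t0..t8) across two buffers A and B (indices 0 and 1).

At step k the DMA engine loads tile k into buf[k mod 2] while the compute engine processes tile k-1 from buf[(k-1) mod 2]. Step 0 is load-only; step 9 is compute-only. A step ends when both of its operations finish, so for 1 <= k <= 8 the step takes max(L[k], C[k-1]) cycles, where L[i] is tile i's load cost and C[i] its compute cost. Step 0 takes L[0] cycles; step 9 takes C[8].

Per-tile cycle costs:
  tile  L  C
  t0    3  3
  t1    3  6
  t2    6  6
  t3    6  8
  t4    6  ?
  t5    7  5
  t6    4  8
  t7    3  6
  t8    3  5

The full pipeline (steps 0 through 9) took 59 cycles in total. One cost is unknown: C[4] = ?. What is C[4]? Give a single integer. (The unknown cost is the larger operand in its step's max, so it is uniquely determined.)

step 0 = dur = L[0]=3 = 3
step 1 = dur = max(L[1]=3, C[0]=3) = 3
step 2 = dur = max(L[2]=6, C[1]=6) = 6
step 3 = dur = max(L[3]=6, C[2]=6) = 6
step 4 = dur = max(L[4]=6, C[3]=8) = 8
step 5 = dur = max(L[5]=7, C[4]=?) = C[4]  (unknown; binding)
step 6 = dur = max(L[6]=4, C[5]=5) = 5
step 7 = dur = max(L[7]=3, C[6]=8) = 8
step 8 = dur = max(L[8]=3, C[7]=6) = 6
step 9 = dur = C[8]=5 = 5
sum of known step durations = 50
dur[5] = total - known = 59 - 50 = 9
C[4] is the binding max in step 5, so C[4] = dur[5] = 9

C[4] = 9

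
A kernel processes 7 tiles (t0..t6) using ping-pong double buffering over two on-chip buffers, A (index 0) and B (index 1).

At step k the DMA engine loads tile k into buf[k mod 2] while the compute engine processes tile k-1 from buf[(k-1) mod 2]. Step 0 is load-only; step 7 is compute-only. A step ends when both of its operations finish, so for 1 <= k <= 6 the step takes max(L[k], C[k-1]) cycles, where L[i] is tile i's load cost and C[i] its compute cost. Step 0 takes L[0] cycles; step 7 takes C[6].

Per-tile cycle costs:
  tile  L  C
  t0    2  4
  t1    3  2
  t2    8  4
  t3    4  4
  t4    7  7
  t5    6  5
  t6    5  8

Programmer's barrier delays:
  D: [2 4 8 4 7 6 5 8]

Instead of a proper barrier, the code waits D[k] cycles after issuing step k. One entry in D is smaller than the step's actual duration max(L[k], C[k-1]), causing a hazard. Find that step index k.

step 0: need L[0]=2 = 2; D[0]=2 ok
step 1: need max(L[1]=3,C[0]=4) = 4; D[1]=4 ok
step 2: need max(L[2]=8,C[1]=2) = 8; D[2]=8 ok
step 3: need max(L[3]=4,C[2]=4) = 4; D[3]=4 ok
step 4: need max(L[4]=7,C[3]=4) = 7; D[4]=7 ok
step 5: need max(L[5]=6,C[4]=7) = 7; D[5]=6 SHORT
step 6: need max(L[6]=5,C[5]=5) = 5; D[6]=5 ok
step 7: need C[6]=8 = 8; D[7]=8 ok

hazard at step 5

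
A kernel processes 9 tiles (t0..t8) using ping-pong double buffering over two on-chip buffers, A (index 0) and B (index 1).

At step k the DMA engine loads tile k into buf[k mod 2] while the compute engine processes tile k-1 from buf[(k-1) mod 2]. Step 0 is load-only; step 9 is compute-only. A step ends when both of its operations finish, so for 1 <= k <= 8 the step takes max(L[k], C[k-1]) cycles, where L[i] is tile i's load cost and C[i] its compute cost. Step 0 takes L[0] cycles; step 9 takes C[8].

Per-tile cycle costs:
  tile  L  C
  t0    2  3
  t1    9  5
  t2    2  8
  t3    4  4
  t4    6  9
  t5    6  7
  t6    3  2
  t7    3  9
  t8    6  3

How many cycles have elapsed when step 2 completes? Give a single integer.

end_cycle[2] = 16

[0] DMA t0→A (2c) ∥ CU idle ⇒ 2c, clock 2
[1] DMA t1→B (9c) ∥ CU A:t0 (3c) ⇒ 9c, clock 11
[2] DMA t2→A (2c) ∥ CU B:t1 (5c) ⇒ 5c, clock 16
[3] DMA t3→B (4c) ∥ CU A:t2 (8c) ⇒ 8c, clock 24
[4] DMA t4→A (6c) ∥ CU B:t3 (4c) ⇒ 6c, clock 30
[5] DMA t5→B (6c) ∥ CU A:t4 (9c) ⇒ 9c, clock 39
[6] DMA t6→A (3c) ∥ CU B:t5 (7c) ⇒ 7c, clock 46
[7] DMA t7→B (3c) ∥ CU A:t6 (2c) ⇒ 3c, clock 49
[8] DMA t8→A (6c) ∥ CU B:t7 (9c) ⇒ 9c, clock 58
[9] DMA idle ∥ CU A:t8 (3c) ⇒ 3c, clock 61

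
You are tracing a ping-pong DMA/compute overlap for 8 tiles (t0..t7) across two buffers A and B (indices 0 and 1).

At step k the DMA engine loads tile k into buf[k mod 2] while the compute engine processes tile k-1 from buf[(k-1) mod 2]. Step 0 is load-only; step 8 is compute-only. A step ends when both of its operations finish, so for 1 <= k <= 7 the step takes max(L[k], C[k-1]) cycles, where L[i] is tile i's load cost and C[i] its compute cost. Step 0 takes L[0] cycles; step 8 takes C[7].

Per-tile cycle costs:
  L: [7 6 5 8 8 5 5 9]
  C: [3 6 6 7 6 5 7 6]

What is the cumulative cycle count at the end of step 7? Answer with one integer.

k=0 load=t0/7c comp=- wait=7 total=7
k=1 load=t1/6c comp=t0/3c wait=6 total=13
k=2 load=t2/5c comp=t1/6c wait=6 total=19
k=3 load=t3/8c comp=t2/6c wait=8 total=27
k=4 load=t4/8c comp=t3/7c wait=8 total=35
k=5 load=t5/5c comp=t4/6c wait=6 total=41
k=6 load=t6/5c comp=t5/5c wait=5 total=46
k=7 load=t7/9c comp=t6/7c wait=9 total=55
k=8 load=- comp=t7/6c wait=6 total=61

end_cycle[7] = 55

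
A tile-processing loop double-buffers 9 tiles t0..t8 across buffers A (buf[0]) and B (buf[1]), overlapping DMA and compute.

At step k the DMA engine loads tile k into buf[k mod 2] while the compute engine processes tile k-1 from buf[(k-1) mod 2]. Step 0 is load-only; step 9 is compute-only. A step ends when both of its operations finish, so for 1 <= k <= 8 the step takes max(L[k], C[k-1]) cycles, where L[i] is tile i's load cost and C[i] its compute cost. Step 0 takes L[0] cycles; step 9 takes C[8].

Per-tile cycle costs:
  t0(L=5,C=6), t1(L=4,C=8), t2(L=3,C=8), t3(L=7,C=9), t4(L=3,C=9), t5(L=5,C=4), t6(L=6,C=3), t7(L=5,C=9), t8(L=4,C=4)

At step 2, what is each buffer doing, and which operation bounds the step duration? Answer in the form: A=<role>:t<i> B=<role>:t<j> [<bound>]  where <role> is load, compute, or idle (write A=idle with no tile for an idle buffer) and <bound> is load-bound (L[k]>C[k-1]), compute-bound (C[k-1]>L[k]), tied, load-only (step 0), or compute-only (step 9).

step 2: A=load:t2 B=compute:t1 [compute-bound]

  0. 5=5c; end=5; A:t0 B:-
  1. max(4,6)=6c; end=11; A:t0 B:t1
  2. max(3,8)=8c; end=19; A:t2 B:t1
  3. max(7,8)=8c; end=27; A:t2 B:t3
  4. max(3,9)=9c; end=36; A:t4 B:t3
  5. max(5,9)=9c; end=45; A:t4 B:t5
  6. max(6,4)=6c; end=51; A:t6 B:t5
  7. max(5,3)=5c; end=56; A:t6 B:t7
  8. max(4,9)=9c; end=65; A:t8 B:t7
  9. 4=4c; end=69; A:t8 B:t7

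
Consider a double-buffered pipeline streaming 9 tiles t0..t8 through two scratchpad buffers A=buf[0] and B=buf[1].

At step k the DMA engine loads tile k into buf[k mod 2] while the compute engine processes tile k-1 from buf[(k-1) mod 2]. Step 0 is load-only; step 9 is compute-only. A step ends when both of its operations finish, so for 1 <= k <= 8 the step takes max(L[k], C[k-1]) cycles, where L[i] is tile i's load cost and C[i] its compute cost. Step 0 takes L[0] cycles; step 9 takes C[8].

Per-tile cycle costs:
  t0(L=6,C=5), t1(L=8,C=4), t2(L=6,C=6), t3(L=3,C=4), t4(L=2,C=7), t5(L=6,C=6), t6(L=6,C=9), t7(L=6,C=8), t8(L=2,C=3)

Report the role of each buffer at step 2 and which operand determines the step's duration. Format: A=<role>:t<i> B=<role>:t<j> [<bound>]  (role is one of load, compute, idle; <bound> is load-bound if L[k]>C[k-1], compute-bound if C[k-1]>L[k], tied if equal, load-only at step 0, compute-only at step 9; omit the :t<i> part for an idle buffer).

[0] DMA t0→A (6c) ∥ CU idle ⇒ 6c, clock 6
[1] DMA t1→B (8c) ∥ CU A:t0 (5c) ⇒ 8c, clock 14
[2] DMA t2→A (6c) ∥ CU B:t1 (4c) ⇒ 6c, clock 20
[3] DMA t3→B (3c) ∥ CU A:t2 (6c) ⇒ 6c, clock 26
[4] DMA t4→A (2c) ∥ CU B:t3 (4c) ⇒ 4c, clock 30
[5] DMA t5→B (6c) ∥ CU A:t4 (7c) ⇒ 7c, clock 37
[6] DMA t6→A (6c) ∥ CU B:t5 (6c) ⇒ 6c, clock 43
[7] DMA t7→B (6c) ∥ CU A:t6 (9c) ⇒ 9c, clock 52
[8] DMA t8→A (2c) ∥ CU B:t7 (8c) ⇒ 8c, clock 60
[9] DMA idle ∥ CU A:t8 (3c) ⇒ 3c, clock 63

step 2: A=load:t2 B=compute:t1 [load-bound]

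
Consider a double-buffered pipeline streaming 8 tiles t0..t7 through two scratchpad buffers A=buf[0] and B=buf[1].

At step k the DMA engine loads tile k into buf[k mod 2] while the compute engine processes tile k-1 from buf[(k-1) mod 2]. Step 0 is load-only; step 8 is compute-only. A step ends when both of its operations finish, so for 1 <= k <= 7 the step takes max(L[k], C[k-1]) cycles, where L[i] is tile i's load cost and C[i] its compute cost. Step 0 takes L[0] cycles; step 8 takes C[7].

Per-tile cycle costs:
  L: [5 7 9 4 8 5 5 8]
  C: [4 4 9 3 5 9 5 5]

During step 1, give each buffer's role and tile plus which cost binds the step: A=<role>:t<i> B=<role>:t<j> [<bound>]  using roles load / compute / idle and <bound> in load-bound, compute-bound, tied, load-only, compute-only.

step 1: A=compute:t0 B=load:t1 [load-bound]

  0. 5=5c; end=5; A:t0 B:-
  1. max(7,4)=7c; end=12; A:t0 B:t1
  2. max(9,4)=9c; end=21; A:t2 B:t1
  3. max(4,9)=9c; end=30; A:t2 B:t3
  4. max(8,3)=8c; end=38; A:t4 B:t3
  5. max(5,5)=5c; end=43; A:t4 B:t5
  6. max(5,9)=9c; end=52; A:t6 B:t5
  7. max(8,5)=8c; end=60; A:t6 B:t7
  8. 5=5c; end=65; A:t6 B:t7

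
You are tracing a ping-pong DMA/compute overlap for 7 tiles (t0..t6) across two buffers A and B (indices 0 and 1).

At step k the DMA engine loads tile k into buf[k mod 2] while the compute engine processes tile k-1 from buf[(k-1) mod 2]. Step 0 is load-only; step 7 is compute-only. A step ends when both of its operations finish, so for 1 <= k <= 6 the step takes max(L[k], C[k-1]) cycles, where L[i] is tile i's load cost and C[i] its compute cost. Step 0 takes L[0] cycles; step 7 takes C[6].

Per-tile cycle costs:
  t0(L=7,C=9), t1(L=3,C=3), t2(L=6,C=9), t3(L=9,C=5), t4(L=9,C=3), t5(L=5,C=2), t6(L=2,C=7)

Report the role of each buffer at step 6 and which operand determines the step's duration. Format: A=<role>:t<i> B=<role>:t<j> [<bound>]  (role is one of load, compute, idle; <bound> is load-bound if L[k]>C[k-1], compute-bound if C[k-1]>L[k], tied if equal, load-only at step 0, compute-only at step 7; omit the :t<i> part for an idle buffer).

step 6: A=load:t6 B=compute:t5 [tied]

step 0: L[0]=7 → dur=7, Σ=7 | A=load:t0 B=idle [load-only]
step 1: L[1]=3 C[0]=9 → dur=9, Σ=16 | A=compute:t0 B=load:t1 [compute-bound]
step 2: L[2]=6 C[1]=3 → dur=6, Σ=22 | A=load:t2 B=compute:t1 [load-bound]
step 3: L[3]=9 C[2]=9 → dur=9, Σ=31 | A=compute:t2 B=load:t3 [tied]
step 4: L[4]=9 C[3]=5 → dur=9, Σ=40 | A=load:t4 B=compute:t3 [load-bound]
step 5: L[5]=5 C[4]=3 → dur=5, Σ=45 | A=compute:t4 B=load:t5 [load-bound]
step 6: L[6]=2 C[5]=2 → dur=2, Σ=47 | A=load:t6 B=compute:t5 [tied]
step 7: C[6]=7 → dur=7, Σ=54 | A=compute:t6 B=idle [compute-only]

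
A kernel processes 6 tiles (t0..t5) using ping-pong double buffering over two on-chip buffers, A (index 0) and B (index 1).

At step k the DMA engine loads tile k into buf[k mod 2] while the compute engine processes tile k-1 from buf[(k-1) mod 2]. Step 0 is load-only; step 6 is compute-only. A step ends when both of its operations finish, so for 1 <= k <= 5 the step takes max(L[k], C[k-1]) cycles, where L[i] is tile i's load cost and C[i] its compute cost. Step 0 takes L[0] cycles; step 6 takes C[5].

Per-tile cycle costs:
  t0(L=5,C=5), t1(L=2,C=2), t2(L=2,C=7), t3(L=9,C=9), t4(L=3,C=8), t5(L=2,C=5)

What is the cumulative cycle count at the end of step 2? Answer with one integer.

end_cycle[2] = 12

  0. 5=5c; end=5; A:t0 B:-
  1. max(2,5)=5c; end=10; A:t0 B:t1
  2. max(2,2)=2c; end=12; A:t2 B:t1
  3. max(9,7)=9c; end=21; A:t2 B:t3
  4. max(3,9)=9c; end=30; A:t4 B:t3
  5. max(2,8)=8c; end=38; A:t4 B:t5
  6. 5=5c; end=43; A:t4 B:t5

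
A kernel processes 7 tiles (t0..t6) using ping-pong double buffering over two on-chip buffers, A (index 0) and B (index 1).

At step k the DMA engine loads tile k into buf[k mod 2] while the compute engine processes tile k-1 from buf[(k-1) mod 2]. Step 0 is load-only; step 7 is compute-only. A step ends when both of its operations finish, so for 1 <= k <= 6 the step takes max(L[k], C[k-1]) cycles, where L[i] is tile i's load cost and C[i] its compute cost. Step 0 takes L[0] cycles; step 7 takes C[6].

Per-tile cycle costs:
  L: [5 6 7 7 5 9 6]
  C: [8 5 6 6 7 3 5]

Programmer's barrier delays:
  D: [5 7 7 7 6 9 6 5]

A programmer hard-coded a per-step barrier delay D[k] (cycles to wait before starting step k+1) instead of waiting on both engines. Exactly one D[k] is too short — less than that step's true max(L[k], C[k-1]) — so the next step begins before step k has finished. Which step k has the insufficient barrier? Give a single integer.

step 0: need L[0]=5 = 5; D[0]=5 ok
step 1: need max(L[1]=6,C[0]=8) = 8; D[1]=7 SHORT
step 2: need max(L[2]=7,C[1]=5) = 7; D[2]=7 ok
step 3: need max(L[3]=7,C[2]=6) = 7; D[3]=7 ok
step 4: need max(L[4]=5,C[3]=6) = 6; D[4]=6 ok
step 5: need max(L[5]=9,C[4]=7) = 9; D[5]=9 ok
step 6: need max(L[6]=6,C[5]=3) = 6; D[6]=6 ok
step 7: need C[6]=5 = 5; D[7]=5 ok

hazard at step 1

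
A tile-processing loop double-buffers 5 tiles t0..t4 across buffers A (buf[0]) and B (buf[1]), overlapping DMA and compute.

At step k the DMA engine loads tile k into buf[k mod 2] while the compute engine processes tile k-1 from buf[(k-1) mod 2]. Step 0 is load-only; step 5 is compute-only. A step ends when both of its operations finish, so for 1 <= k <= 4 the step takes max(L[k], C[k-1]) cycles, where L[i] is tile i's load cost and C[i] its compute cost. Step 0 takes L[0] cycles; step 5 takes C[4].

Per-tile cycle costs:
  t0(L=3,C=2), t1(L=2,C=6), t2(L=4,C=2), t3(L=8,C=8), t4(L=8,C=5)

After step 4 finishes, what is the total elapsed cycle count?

step 0: L[0]=3 → dur=3, Σ=3 | A=load:t0 B=idle [load-only]
step 1: L[1]=2 C[0]=2 → dur=2, Σ=5 | A=compute:t0 B=load:t1 [tied]
step 2: L[2]=4 C[1]=6 → dur=6, Σ=11 | A=load:t2 B=compute:t1 [compute-bound]
step 3: L[3]=8 C[2]=2 → dur=8, Σ=19 | A=compute:t2 B=load:t3 [load-bound]
step 4: L[4]=8 C[3]=8 → dur=8, Σ=27 | A=load:t4 B=compute:t3 [tied]
step 5: C[4]=5 → dur=5, Σ=32 | A=compute:t4 B=idle [compute-only]

end_cycle[4] = 27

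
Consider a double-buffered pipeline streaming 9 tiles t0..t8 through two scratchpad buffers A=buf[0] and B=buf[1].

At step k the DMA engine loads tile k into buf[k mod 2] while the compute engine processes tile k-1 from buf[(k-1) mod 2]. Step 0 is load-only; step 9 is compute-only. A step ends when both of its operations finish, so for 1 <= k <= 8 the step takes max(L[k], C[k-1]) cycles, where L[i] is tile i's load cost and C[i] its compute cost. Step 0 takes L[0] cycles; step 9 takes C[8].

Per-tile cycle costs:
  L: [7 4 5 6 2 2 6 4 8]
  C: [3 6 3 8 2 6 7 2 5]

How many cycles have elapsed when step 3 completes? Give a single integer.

  0. 7=7c; end=7; A:t0 B:-
  1. max(4,3)=4c; end=11; A:t0 B:t1
  2. max(5,6)=6c; end=17; A:t2 B:t1
  3. max(6,3)=6c; end=23; A:t2 B:t3
  4. max(2,8)=8c; end=31; A:t4 B:t3
  5. max(2,2)=2c; end=33; A:t4 B:t5
  6. max(6,6)=6c; end=39; A:t6 B:t5
  7. max(4,7)=7c; end=46; A:t6 B:t7
  8. max(8,2)=8c; end=54; A:t8 B:t7
  9. 5=5c; end=59; A:t8 B:t7

end_cycle[3] = 23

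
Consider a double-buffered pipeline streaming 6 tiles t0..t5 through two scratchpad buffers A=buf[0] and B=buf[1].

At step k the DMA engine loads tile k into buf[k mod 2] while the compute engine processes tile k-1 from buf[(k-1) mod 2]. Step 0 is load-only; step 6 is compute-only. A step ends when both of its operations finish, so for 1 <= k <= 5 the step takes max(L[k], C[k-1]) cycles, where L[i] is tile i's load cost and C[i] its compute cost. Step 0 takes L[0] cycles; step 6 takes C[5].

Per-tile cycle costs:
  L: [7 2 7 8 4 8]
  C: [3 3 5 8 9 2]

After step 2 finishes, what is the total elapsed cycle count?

end_cycle[2] = 17

  0. 7=7c; end=7; A:t0 B:-
  1. max(2,3)=3c; end=10; A:t0 B:t1
  2. max(7,3)=7c; end=17; A:t2 B:t1
  3. max(8,5)=8c; end=25; A:t2 B:t3
  4. max(4,8)=8c; end=33; A:t4 B:t3
  5. max(8,9)=9c; end=42; A:t4 B:t5
  6. 2=2c; end=44; A:t4 B:t5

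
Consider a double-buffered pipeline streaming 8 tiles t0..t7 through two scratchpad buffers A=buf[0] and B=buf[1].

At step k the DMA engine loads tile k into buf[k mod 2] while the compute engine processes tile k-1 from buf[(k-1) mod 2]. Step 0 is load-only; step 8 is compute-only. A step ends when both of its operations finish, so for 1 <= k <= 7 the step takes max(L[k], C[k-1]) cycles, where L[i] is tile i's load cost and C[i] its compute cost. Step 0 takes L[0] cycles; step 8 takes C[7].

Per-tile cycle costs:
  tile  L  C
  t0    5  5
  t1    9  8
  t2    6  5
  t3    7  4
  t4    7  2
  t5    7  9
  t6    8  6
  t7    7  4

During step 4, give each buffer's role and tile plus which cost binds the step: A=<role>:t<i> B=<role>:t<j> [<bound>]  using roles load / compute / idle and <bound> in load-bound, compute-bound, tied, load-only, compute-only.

  0. 5=5c; end=5; A:t0 B:-
  1. max(9,5)=9c; end=14; A:t0 B:t1
  2. max(6,8)=8c; end=22; A:t2 B:t1
  3. max(7,5)=7c; end=29; A:t2 B:t3
  4. max(7,4)=7c; end=36; A:t4 B:t3
  5. max(7,2)=7c; end=43; A:t4 B:t5
  6. max(8,9)=9c; end=52; A:t6 B:t5
  7. max(7,6)=7c; end=59; A:t6 B:t7
  8. 4=4c; end=63; A:t6 B:t7

step 4: A=load:t4 B=compute:t3 [load-bound]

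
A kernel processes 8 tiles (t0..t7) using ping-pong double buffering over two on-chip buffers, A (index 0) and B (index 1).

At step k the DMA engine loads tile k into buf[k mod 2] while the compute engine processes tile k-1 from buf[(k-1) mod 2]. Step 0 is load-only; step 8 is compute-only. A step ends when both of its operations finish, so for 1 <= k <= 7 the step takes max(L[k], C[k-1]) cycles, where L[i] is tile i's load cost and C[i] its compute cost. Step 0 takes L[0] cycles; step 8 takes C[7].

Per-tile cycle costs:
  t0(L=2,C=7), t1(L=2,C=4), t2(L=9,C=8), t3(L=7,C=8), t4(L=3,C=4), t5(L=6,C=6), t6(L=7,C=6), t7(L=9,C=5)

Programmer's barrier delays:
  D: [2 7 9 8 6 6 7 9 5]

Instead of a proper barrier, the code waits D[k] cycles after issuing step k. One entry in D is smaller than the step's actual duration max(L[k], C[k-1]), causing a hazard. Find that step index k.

hazard at step 4

[0] required=L[0]=2=2 vs D=2 ok
[1] required=max(L[1]=2,C[0]=7)=7 vs D=7 ok
[2] required=max(L[2]=9,C[1]=4)=9 vs D=9 ok
[3] required=max(L[3]=7,C[2]=8)=8 vs D=8 ok
[4] required=max(L[4]=3,C[3]=8)=8 vs D=6 SHORT
[5] required=max(L[5]=6,C[4]=4)=6 vs D=6 ok
[6] required=max(L[6]=7,C[5]=6)=7 vs D=7 ok
[7] required=max(L[7]=9,C[6]=6)=9 vs D=9 ok
[8] required=C[7]=5=5 vs D=5 ok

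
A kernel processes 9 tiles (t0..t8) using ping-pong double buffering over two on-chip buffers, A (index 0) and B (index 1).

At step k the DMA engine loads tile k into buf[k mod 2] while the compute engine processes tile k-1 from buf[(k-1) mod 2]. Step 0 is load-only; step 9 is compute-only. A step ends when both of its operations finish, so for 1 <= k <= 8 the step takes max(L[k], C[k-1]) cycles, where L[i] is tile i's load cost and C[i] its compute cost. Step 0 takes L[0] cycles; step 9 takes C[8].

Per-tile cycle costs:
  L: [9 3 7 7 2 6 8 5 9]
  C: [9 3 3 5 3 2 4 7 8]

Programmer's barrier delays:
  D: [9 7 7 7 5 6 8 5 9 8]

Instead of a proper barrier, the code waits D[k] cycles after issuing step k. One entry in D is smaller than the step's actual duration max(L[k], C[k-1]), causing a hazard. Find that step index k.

k=0 barrier L[0]=9→9c, D[0]=9 ok
k=1 barrier max(L[1]=3,C[0]=9)→9c, D[1]=7 SHORT
k=2 barrier max(L[2]=7,C[1]=3)→7c, D[2]=7 ok
k=3 barrier max(L[3]=7,C[2]=3)→7c, D[3]=7 ok
k=4 barrier max(L[4]=2,C[3]=5)→5c, D[4]=5 ok
k=5 barrier max(L[5]=6,C[4]=3)→6c, D[5]=6 ok
k=6 barrier max(L[6]=8,C[5]=2)→8c, D[6]=8 ok
k=7 barrier max(L[7]=5,C[6]=4)→5c, D[7]=5 ok
k=8 barrier max(L[8]=9,C[7]=7)→9c, D[8]=9 ok
k=9 barrier C[8]=8→8c, D[9]=8 ok

hazard at step 1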